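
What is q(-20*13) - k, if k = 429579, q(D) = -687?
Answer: -430266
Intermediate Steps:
q(-20*13) - k = -687 - 1*429579 = -687 - 429579 = -430266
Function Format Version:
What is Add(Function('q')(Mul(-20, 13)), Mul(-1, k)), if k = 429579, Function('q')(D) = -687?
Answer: -430266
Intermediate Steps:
Add(Function('q')(Mul(-20, 13)), Mul(-1, k)) = Add(-687, Mul(-1, 429579)) = Add(-687, -429579) = -430266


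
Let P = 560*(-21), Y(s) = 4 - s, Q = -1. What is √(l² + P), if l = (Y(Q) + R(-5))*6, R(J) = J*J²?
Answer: 4*√31665 ≈ 711.79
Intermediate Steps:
R(J) = J³
l = -720 (l = ((4 - 1*(-1)) + (-5)³)*6 = ((4 + 1) - 125)*6 = (5 - 125)*6 = -120*6 = -720)
P = -11760
√(l² + P) = √((-720)² - 11760) = √(518400 - 11760) = √506640 = 4*√31665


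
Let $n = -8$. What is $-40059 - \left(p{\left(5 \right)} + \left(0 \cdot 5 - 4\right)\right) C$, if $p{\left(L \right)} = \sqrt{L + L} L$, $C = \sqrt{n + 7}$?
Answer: $-40059 + i \left(4 - 5 \sqrt{10}\right) \approx -40059.0 - 11.811 i$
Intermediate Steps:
$C = i$ ($C = \sqrt{-8 + 7} = \sqrt{-1} = i \approx 1.0 i$)
$p{\left(L \right)} = \sqrt{2} L^{\frac{3}{2}}$ ($p{\left(L \right)} = \sqrt{2 L} L = \sqrt{2} \sqrt{L} L = \sqrt{2} L^{\frac{3}{2}}$)
$-40059 - \left(p{\left(5 \right)} + \left(0 \cdot 5 - 4\right)\right) C = -40059 - \left(\sqrt{2} \cdot 5^{\frac{3}{2}} + \left(0 \cdot 5 - 4\right)\right) i = -40059 - \left(\sqrt{2} \cdot 5 \sqrt{5} + \left(0 - 4\right)\right) i = -40059 - \left(5 \sqrt{10} - 4\right) i = -40059 - \left(-4 + 5 \sqrt{10}\right) i = -40059 - i \left(-4 + 5 \sqrt{10}\right)$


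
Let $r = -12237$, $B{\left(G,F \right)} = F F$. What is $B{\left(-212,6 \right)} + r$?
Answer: $-12201$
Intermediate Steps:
$B{\left(G,F \right)} = F^{2}$
$B{\left(-212,6 \right)} + r = 6^{2} - 12237 = 36 - 12237 = -12201$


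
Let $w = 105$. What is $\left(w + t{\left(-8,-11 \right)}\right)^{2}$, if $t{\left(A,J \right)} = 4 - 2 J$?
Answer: $17161$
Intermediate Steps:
$\left(w + t{\left(-8,-11 \right)}\right)^{2} = \left(105 + \left(4 - -22\right)\right)^{2} = \left(105 + \left(4 + 22\right)\right)^{2} = \left(105 + 26\right)^{2} = 131^{2} = 17161$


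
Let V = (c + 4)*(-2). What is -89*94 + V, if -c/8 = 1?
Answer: -8358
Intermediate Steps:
c = -8 (c = -8*1 = -8)
V = 8 (V = (-8 + 4)*(-2) = -4*(-2) = 8)
-89*94 + V = -89*94 + 8 = -8366 + 8 = -8358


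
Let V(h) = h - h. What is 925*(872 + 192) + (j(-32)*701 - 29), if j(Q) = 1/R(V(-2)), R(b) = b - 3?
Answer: 2951812/3 ≈ 9.8394e+5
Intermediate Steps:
V(h) = 0
R(b) = -3 + b
j(Q) = -1/3 (j(Q) = 1/(-3 + 0) = 1/(-3) = -1/3)
925*(872 + 192) + (j(-32)*701 - 29) = 925*(872 + 192) + (-1/3*701 - 29) = 925*1064 + (-701/3 - 29) = 984200 - 788/3 = 2951812/3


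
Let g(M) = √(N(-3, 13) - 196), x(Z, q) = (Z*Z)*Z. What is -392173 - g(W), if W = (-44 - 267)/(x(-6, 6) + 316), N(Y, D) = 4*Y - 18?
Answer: -392173 - I*√226 ≈ -3.9217e+5 - 15.033*I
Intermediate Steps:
N(Y, D) = -18 + 4*Y
x(Z, q) = Z³ (x(Z, q) = Z²*Z = Z³)
W = -311/100 (W = (-44 - 267)/((-6)³ + 316) = -311/(-216 + 316) = -311/100 ≈ -3.1100)
g(M) = I*√226 (g(M) = √((-18 + 4*(-3)) - 196) = √((-18 - 12) - 196) = √(-30 - 196) = √(-226) = I*√226)
-392173 - g(W) = -392173 - I*√226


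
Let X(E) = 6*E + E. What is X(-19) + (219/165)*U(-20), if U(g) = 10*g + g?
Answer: -425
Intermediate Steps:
X(E) = 7*E
U(g) = 11*g
X(-19) + (219/165)*U(-20) = 7*(-19) + (219/165)*(11*(-20)) = -133 + (219*(1/165))*(-220) = -133 + (73/55)*(-220) = -133 - 292 = -425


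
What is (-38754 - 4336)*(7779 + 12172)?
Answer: -859688590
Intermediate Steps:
(-38754 - 4336)*(7779 + 12172) = -43090*19951 = -859688590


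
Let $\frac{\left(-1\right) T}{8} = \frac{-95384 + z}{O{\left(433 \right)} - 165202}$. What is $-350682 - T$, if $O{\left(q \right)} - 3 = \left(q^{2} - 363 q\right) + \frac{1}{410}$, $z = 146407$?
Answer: $- \frac{19394456166938}{55304489} \approx -3.5069 \cdot 10^{5}$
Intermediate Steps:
$O{\left(q \right)} = \frac{1231}{410} + q^{2} - 363 q$ ($O{\left(q \right)} = 3 + \left(\left(q^{2} - 363 q\right) + \frac{1}{410}\right) = 3 + \left(\frac{1}{410} + q^{2} - 363 q\right) = \frac{1231}{410} + q^{2} - 363 q$)
$T = \frac{167355440}{55304489}$ ($T = - 8 \frac{-95384 + 146407}{\left(\frac{1231}{410} + 433^{2} - 157179\right) - 165202} = - 8 \frac{51023}{\left(\frac{1231}{410} + 187489 - 157179\right) - 165202} = - 8 \frac{51023}{\frac{12428331}{410} - 165202} = - 8 \frac{51023}{- \frac{55304489}{410}} = - 8 \cdot 51023 \left(- \frac{410}{55304489}\right) = \left(-8\right) \left(- \frac{20919430}{55304489}\right) = \frac{167355440}{55304489} \approx 3.0261$)
$-350682 - T = -350682 - \frac{167355440}{55304489} = - \frac{19394456166938}{55304489}$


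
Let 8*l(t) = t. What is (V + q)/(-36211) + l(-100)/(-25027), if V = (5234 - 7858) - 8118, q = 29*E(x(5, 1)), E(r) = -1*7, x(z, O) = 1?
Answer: 548746305/1812505394 ≈ 0.30276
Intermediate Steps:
l(t) = t/8
E(r) = -7
q = -203 (q = 29*(-7) = -203)
V = -10742 (V = -2624 - 8118 = -10742)
(V + q)/(-36211) + l(-100)/(-25027) = (-10742 - 203)/(-36211) + ((1/8)*(-100))/(-25027) = -10945*(-1/36211) - 25/2*(-1/25027) = 10945/36211 + 25/50054 = 548746305/1812505394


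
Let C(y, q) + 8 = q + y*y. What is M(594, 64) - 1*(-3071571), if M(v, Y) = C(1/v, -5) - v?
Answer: 1083546653905/352836 ≈ 3.0710e+6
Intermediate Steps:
C(y, q) = -8 + q + y² (C(y, q) = -8 + (q + y*y) = -8 + (q + y²) = -8 + q + y²)
M(v, Y) = -13 + v⁻² - v (M(v, Y) = (-8 - 5 + (1/v)²) - v = (-8 - 5 + v⁻²) - v = (-13 + v⁻²) - v = -13 + v⁻² - v)
M(594, 64) - 1*(-3071571) = (-13 + 594⁻² - 1*594) - 1*(-3071571) = (-13 + 1/352836 - 594) + 3071571 = -214171451/352836 + 3071571 = 1083546653905/352836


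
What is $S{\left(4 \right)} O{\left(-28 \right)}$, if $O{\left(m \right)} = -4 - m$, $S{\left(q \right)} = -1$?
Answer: $-24$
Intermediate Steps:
$S{\left(4 \right)} O{\left(-28 \right)} = - (-4 - -28) = - (-4 + 28) = \left(-1\right) 24 = -24$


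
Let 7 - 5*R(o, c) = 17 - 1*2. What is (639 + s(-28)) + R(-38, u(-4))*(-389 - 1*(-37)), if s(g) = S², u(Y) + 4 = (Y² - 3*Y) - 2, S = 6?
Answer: 6191/5 ≈ 1238.2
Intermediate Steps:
u(Y) = -6 + Y² - 3*Y (u(Y) = -4 + ((Y² - 3*Y) - 2) = -4 + (-2 + Y² - 3*Y) = -6 + Y² - 3*Y)
R(o, c) = -8/5 (R(o, c) = 7/5 - (17 - 1*2)/5 = 7/5 - (17 - 2)/5 = 7/5 - ⅕*15 = 7/5 - 3 = -8/5)
s(g) = 36 (s(g) = 6² = 36)
(639 + s(-28)) + R(-38, u(-4))*(-389 - 1*(-37)) = (639 + 36) - 8*(-389 - 1*(-37))/5 = 675 - 8*(-389 + 37)/5 = 675 - 8/5*(-352) = 675 + 2816/5 = 6191/5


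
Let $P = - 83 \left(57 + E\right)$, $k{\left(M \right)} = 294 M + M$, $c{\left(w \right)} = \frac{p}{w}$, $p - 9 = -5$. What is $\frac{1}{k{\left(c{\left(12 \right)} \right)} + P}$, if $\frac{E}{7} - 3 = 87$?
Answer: $- \frac{3}{170768} \approx -1.7568 \cdot 10^{-5}$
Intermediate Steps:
$E = 630$ ($E = 21 + 7 \cdot 87 = 21 + 609 = 630$)
$p = 4$ ($p = 9 - 5 = 4$)
$c{\left(w \right)} = \frac{4}{w}$
$k{\left(M \right)} = 295 M$
$P = -57021$ ($P = - 83 \left(57 + 630\right) = \left(-83\right) 687 = -57021$)
$\frac{1}{k{\left(c{\left(12 \right)} \right)} + P} = \frac{1}{295 \cdot \frac{4}{12} - 57021} = \frac{1}{295 \cdot 4 \cdot \frac{1}{12} - 57021} = \frac{1}{295 \cdot \frac{1}{3} - 57021} = \frac{1}{\frac{295}{3} - 57021} = \frac{1}{- \frac{170768}{3}} = - \frac{3}{170768}$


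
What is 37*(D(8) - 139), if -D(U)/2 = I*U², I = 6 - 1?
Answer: -28823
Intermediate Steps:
I = 5
D(U) = -10*U²
37*(D(8) - 139) = 37*(-10*8² - 139) = 37*(-10*64 - 139) = 37*(-640 - 139) = 37*(-779) = -28823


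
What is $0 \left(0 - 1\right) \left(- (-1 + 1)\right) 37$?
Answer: $0$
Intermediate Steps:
$0 \left(0 - 1\right) \left(- (-1 + 1)\right) 37 = 0 \left(-1\right) \left(\left(-1\right) 0\right) 37 = 0 \cdot 0 \cdot 37 = 0 \cdot 37 = 0$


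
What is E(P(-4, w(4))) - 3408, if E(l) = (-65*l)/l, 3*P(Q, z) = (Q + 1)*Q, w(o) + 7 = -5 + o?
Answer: -3473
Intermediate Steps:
w(o) = -12 + o (w(o) = -7 + (-5 + o) = -12 + o)
P(Q, z) = Q*(1 + Q)/3 (P(Q, z) = ((Q + 1)*Q)/3 = ((1 + Q)*Q)/3 = (Q*(1 + Q))/3 = Q*(1 + Q)/3)
E(l) = -65
E(P(-4, w(4))) - 3408 = -65 - 3408 = -3473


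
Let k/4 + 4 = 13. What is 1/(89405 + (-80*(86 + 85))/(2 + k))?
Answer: 1/89045 ≈ 1.1230e-5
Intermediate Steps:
k = 36 (k = -16 + 4*13 = -16 + 52 = 36)
1/(89405 + (-80*(86 + 85))/(2 + k)) = 1/(89405 + (-80*(86 + 85))/(2 + 36)) = 1/(89405 + (-80*171)/38) = 1/(89405 + (1/38)*(-13680)) = 1/(89405 - 360) = 1/89045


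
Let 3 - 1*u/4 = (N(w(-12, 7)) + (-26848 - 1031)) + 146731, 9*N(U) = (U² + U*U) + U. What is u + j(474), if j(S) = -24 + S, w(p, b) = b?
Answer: -1424978/3 ≈ -4.7499e+5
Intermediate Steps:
N(U) = U/9 + 2*U²/9 (N(U) = ((U² + U*U) + U)/9 = ((U² + U²) + U)/9 = (2*U² + U)/9 = (U + 2*U²)/9 = U/9 + 2*U²/9)
u = -1426328/3 (u = 12 - 4*(((⅑)*7*(1 + 2*7) + (-26848 - 1031)) + 146731) = 12 - 4*(((⅑)*7*(1 + 14) - 27879) + 146731) = 12 - 4*(((⅑)*7*15 - 27879) + 146731) = 12 - 4*((35/3 - 27879) + 146731) = 12 - 4*(-83602/3 + 146731) = 12 - 4*356591/3 = 12 - 1426364/3 = -1426328/3 ≈ -4.7544e+5)
u + j(474) = -1426328/3 + (-24 + 474) = -1426328/3 + 450 = -1424978/3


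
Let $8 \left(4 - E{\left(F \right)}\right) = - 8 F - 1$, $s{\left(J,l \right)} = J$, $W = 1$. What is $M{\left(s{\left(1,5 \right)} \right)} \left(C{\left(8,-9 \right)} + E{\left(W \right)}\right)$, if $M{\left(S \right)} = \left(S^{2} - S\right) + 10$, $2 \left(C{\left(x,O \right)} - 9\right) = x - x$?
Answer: $\frac{565}{4} \approx 141.25$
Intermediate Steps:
$C{\left(x,O \right)} = 9$ ($C{\left(x,O \right)} = 9 + \frac{x - x}{2} = 9 + \frac{1}{2} \cdot 0 = 9 + 0 = 9$)
$E{\left(F \right)} = \frac{33}{8} + F$ ($E{\left(F \right)} = 4 - \frac{- 8 F - 1}{8} = 4 - \frac{-1 - 8 F}{8} = 4 + \left(\frac{1}{8} + F\right) = \frac{33}{8} + F$)
$M{\left(S \right)} = 10 + S^{2} - S$
$M{\left(s{\left(1,5 \right)} \right)} \left(C{\left(8,-9 \right)} + E{\left(W \right)}\right) = \left(10 + 1^{2} - 1\right) \left(9 + \left(\frac{33}{8} + 1\right)\right) = \left(10 + 1 - 1\right) \left(9 + \frac{41}{8}\right) = 10 \cdot \frac{113}{8} = \frac{565}{4}$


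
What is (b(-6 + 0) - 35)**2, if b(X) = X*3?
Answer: 2809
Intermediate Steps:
b(X) = 3*X
(b(-6 + 0) - 35)**2 = (3*(-6 + 0) - 35)**2 = (3*(-6) - 35)**2 = (-18 - 35)**2 = (-53)**2 = 2809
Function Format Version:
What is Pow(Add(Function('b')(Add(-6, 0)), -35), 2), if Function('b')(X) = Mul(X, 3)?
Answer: 2809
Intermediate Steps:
Function('b')(X) = Mul(3, X)
Pow(Add(Function('b')(Add(-6, 0)), -35), 2) = Pow(Add(Mul(3, Add(-6, 0)), -35), 2) = Pow(Add(Mul(3, -6), -35), 2) = Pow(Add(-18, -35), 2) = Pow(-53, 2) = 2809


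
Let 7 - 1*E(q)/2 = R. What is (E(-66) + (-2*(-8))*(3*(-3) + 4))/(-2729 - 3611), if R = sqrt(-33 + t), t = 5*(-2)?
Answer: 33/3170 + I*sqrt(43)/3170 ≈ 0.01041 + 0.0020686*I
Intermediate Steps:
t = -10
R = I*sqrt(43) (R = sqrt(-33 - 10) = sqrt(-43) = I*sqrt(43) ≈ 6.5574*I)
E(q) = 14 - 2*I*sqrt(43)
(E(-66) + (-2*(-8))*(3*(-3) + 4))/(-2729 - 3611) = ((14 - 2*I*sqrt(43)) + (-2*(-8))*(3*(-3) + 4))/(-2729 - 3611) = ((14 - 2*I*sqrt(43)) + 16*(-9 + 4))/(-6340) = ((14 - 2*I*sqrt(43)) + 16*(-5))*(-1/6340) = ((14 - 2*I*sqrt(43)) - 80)*(-1/6340) = (-66 - 2*I*sqrt(43))*(-1/6340) = 33/3170 + I*sqrt(43)/3170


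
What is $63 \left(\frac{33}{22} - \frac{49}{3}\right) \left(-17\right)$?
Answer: $\frac{31773}{2} \approx 15887.0$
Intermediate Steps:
$63 \left(\frac{33}{22} - \frac{49}{3}\right) \left(-17\right) = 63 \left(33 \cdot \frac{1}{22} - \frac{49}{3}\right) \left(-17\right) = 63 \left(\frac{3}{2} - \frac{49}{3}\right) \left(-17\right) = 63 \left(- \frac{89}{6}\right) \left(-17\right) = \left(- \frac{1869}{2}\right) \left(-17\right) = \frac{31773}{2}$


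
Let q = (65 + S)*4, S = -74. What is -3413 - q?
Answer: -3377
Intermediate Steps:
q = -36 (q = (65 - 74)*4 = -9*4 = -36)
-3413 - q = -3413 - 1*(-36) = -3413 + 36 = -3377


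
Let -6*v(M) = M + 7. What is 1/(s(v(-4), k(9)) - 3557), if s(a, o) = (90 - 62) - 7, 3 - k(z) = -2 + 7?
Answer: -1/3536 ≈ -0.00028281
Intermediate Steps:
v(M) = -7/6 - M/6 (v(M) = -(M + 7)/6 = -(7 + M)/6 = -7/6 - M/6)
k(z) = -2 (k(z) = 3 - (-2 + 7) = 3 - 1*5 = 3 - 5 = -2)
s(a, o) = 21 (s(a, o) = 28 - 7 = 21)
1/(s(v(-4), k(9)) - 3557) = 1/(21 - 3557) = 1/(-3536) = -1/3536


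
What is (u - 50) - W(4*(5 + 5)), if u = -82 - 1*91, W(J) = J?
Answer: -263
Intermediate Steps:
u = -173 (u = -82 - 91 = -173)
(u - 50) - W(4*(5 + 5)) = (-173 - 50) - 4*(5 + 5) = -223 - 4*10 = -223 - 1*40 = -223 - 40 = -263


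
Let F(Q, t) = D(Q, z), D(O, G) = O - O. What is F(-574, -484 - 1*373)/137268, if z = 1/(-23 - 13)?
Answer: 0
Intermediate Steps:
z = -1/36 (z = 1/(-36) = -1/36 ≈ -0.027778)
D(O, G) = 0
F(Q, t) = 0
F(-574, -484 - 1*373)/137268 = 0/137268 = 0*(1/137268) = 0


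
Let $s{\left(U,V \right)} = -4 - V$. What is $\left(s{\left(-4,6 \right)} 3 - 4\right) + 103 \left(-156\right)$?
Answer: $-16102$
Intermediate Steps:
$\left(s{\left(-4,6 \right)} 3 - 4\right) + 103 \left(-156\right) = \left(\left(-4 - 6\right) 3 - 4\right) + 103 \left(-156\right) = \left(\left(-4 - 6\right) 3 - 4\right) - 16068 = \left(\left(-10\right) 3 - 4\right) - 16068 = \left(-30 - 4\right) - 16068 = -34 - 16068 = -16102$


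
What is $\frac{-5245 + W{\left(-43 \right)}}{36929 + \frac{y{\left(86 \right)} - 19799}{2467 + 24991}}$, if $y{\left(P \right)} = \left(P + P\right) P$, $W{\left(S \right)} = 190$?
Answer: $- \frac{27760038}{202798295} \approx -0.13688$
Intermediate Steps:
$y{\left(P \right)} = 2 P^{2}$ ($y{\left(P \right)} = 2 P P = 2 P^{2}$)
$\frac{-5245 + W{\left(-43 \right)}}{36929 + \frac{y{\left(86 \right)} - 19799}{2467 + 24991}} = \frac{-5245 + 190}{36929 + \frac{2 \cdot 86^{2} - 19799}{2467 + 24991}} = - \frac{5055}{36929 + \frac{2 \cdot 7396 - 19799}{27458}} = - \frac{5055}{36929 + \left(14792 - 19799\right) \frac{1}{27458}} = - \frac{5055}{36929 - \frac{5007}{27458}} = - \frac{5055}{\frac{1013991475}{27458}} = \left(-5055\right) \frac{27458}{1013991475} = - \frac{27760038}{202798295}$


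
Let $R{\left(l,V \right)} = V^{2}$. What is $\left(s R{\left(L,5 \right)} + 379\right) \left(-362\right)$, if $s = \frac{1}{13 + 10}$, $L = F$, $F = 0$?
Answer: $- \frac{3164604}{23} \approx -1.3759 \cdot 10^{5}$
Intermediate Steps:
$L = 0$
$s = \frac{1}{23} \approx 0.043478$
$\left(s R{\left(L,5 \right)} + 379\right) \left(-362\right) = \left(\frac{5^{2}}{23} + 379\right) \left(-362\right) = \left(\frac{1}{23} \cdot 25 + 379\right) \left(-362\right) = \left(\frac{25}{23} + 379\right) \left(-362\right) = \frac{8742}{23} \left(-362\right) = - \frac{3164604}{23}$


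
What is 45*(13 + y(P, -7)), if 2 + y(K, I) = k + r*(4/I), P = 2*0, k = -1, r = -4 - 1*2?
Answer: 4230/7 ≈ 604.29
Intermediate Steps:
r = -6 (r = -4 - 2 = -6)
P = 0
y(K, I) = -3 - 24/I (y(K, I) = -2 + (-1 - 24/I) = -3 - 24/I)
45*(13 + y(P, -7)) = 45*(13 + (-3 - 24/(-7))) = 45*(13 + (-3 - 24*(-⅐))) = 45*(13 + (-3 + 24/7)) = 45*(13 + 3/7) = 45*(94/7) = 4230/7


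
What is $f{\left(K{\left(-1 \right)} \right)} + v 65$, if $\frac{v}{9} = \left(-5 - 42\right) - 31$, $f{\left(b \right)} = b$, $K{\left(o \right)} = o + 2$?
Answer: $-45629$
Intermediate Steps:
$K{\left(o \right)} = 2 + o$
$v = -702$ ($v = 9 \left(\left(-5 - 42\right) - 31\right) = 9 \left(-47 - 31\right) = 9 \left(-78\right) = -702$)
$f{\left(K{\left(-1 \right)} \right)} + v 65 = \left(2 - 1\right) - 45630 = 1 - 45630 = -45629$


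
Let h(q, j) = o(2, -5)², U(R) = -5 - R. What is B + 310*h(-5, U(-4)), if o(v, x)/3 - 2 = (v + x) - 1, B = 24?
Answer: 11184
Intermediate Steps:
o(v, x) = 3 + 3*v + 3*x (o(v, x) = 6 + 3*((v + x) - 1) = 6 + 3*(-1 + v + x) = 6 + (-3 + 3*v + 3*x) = 3 + 3*v + 3*x)
h(q, j) = 36 (h(q, j) = (3 + 3*2 + 3*(-5))² = (3 + 6 - 15)² = (-6)² = 36)
B + 310*h(-5, U(-4)) = 24 + 310*36 = 24 + 11160 = 11184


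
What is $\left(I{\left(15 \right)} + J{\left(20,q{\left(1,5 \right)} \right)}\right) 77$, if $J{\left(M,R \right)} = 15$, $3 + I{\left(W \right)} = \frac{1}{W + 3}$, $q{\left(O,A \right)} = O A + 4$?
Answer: $\frac{16709}{18} \approx 928.28$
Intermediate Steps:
$q{\left(O,A \right)} = 4 + A O$ ($q{\left(O,A \right)} = A O + 4 = 4 + A O$)
$I{\left(W \right)} = -3 + \frac{1}{3 + W}$ ($I{\left(W \right)} = -3 + \frac{1}{W + 3} = -3 + \frac{1}{3 + W}$)
$\left(I{\left(15 \right)} + J{\left(20,q{\left(1,5 \right)} \right)}\right) 77 = \left(\frac{-8 - 45}{3 + 15} + 15\right) 77 = \left(\frac{-8 - 45}{18} + 15\right) 77 = \left(\frac{1}{18} \left(-53\right) + 15\right) 77 = \left(- \frac{53}{18} + 15\right) 77 = \frac{217}{18} \cdot 77 = \frac{16709}{18}$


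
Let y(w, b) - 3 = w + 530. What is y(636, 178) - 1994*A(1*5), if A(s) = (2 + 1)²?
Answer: -16777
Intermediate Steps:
y(w, b) = 533 + w (y(w, b) = 3 + (w + 530) = 3 + (530 + w) = 533 + w)
A(s) = 9 (A(s) = 3² = 9)
y(636, 178) - 1994*A(1*5) = (533 + 636) - 1994*9 = 1169 - 1*17946 = 1169 - 17946 = -16777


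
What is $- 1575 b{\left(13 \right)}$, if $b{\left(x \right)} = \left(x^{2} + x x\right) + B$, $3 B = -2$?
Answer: $-531300$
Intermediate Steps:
$B = - \frac{2}{3}$ ($B = \frac{1}{3} \left(-2\right) = - \frac{2}{3} \approx -0.66667$)
$b{\left(x \right)} = - \frac{2}{3} + 2 x^{2}$ ($b{\left(x \right)} = \left(x^{2} + x x\right) - \frac{2}{3} = \left(x^{2} + x^{2}\right) - \frac{2}{3} = 2 x^{2} - \frac{2}{3} = - \frac{2}{3} + 2 x^{2}$)
$- 1575 b{\left(13 \right)} = - 1575 \left(- \frac{2}{3} + 2 \cdot 13^{2}\right) = - 1575 \left(- \frac{2}{3} + 2 \cdot 169\right) = - 1575 \left(- \frac{2}{3} + 338\right) = \left(-1575\right) \frac{1012}{3} = -531300$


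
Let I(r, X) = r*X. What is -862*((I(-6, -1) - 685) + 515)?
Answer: 141368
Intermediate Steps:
I(r, X) = X*r
-862*((I(-6, -1) - 685) + 515) = -862*((-1*(-6) - 685) + 515) = -862*((6 - 685) + 515) = -862*(-679 + 515) = -862*(-164) = 141368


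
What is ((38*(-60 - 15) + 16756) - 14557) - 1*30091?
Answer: -30742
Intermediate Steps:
((38*(-60 - 15) + 16756) - 14557) - 1*30091 = ((38*(-75) + 16756) - 14557) - 30091 = ((-2850 + 16756) - 14557) - 30091 = (13906 - 14557) - 30091 = -651 - 30091 = -30742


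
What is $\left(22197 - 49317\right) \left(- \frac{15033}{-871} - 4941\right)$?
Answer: $\frac{116306235360}{871} \approx 1.3353 \cdot 10^{8}$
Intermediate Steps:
$\left(22197 - 49317\right) \left(- \frac{15033}{-871} - 4941\right) = - 27120 \left(\left(-15033\right) \left(- \frac{1}{871}\right) - 4941\right) = - 27120 \left(\frac{15033}{871} - 4941\right) = \left(-27120\right) \left(- \frac{4288578}{871}\right) = \frac{116306235360}{871}$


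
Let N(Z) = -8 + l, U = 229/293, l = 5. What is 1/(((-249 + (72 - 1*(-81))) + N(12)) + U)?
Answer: -293/28778 ≈ -0.010181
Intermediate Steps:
U = 229/293 (U = 229*(1/293) = 229/293 ≈ 0.78157)
N(Z) = -3 (N(Z) = -8 + 5 = -3)
1/(((-249 + (72 - 1*(-81))) + N(12)) + U) = 1/(((-249 + (72 - 1*(-81))) - 3) + 229/293) = 1/(((-249 + (72 + 81)) - 3) + 229/293) = 1/(((-249 + 153) - 3) + 229/293) = 1/((-96 - 3) + 229/293) = 1/(-99 + 229/293) = 1/(-28778/293) = -293/28778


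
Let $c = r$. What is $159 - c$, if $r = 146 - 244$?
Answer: $257$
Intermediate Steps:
$r = -98$ ($r = 146 - 244 = -98$)
$c = -98$
$159 - c = 159 - -98 = 159 + 98 = 257$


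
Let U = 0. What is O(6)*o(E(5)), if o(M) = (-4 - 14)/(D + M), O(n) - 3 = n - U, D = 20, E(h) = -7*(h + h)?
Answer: 81/25 ≈ 3.2400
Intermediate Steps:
E(h) = -14*h
O(n) = 3 + n (O(n) = 3 + (n - 1*0) = 3 + (n + 0) = 3 + n)
o(M) = -18/(20 + M) (o(M) = (-4 - 14)/(20 + M) = -18/(20 + M))
O(6)*o(E(5)) = (3 + 6)*(-18/(20 - 14*5)) = 9*(-18/(20 - 70)) = 9*(-18/(-50)) = 9*(-18*(-1/50)) = 9*(9/25) = 81/25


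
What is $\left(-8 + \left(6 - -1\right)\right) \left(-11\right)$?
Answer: $11$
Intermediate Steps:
$\left(-8 + \left(6 - -1\right)\right) \left(-11\right) = \left(-8 + \left(6 + 1\right)\right) \left(-11\right) = \left(-8 + 7\right) \left(-11\right) = \left(-1\right) \left(-11\right) = 11$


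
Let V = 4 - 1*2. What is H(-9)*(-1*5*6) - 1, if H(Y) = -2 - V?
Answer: 119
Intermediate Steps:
V = 2 (V = 4 - 2 = 2)
H(Y) = -4 (H(Y) = -2 - 1*2 = -2 - 2 = -4)
H(-9)*(-1*5*6) - 1 = -4*(-1*5)*6 - 1 = -(-20)*6 - 1 = -4*(-30) - 1 = 120 - 1 = 119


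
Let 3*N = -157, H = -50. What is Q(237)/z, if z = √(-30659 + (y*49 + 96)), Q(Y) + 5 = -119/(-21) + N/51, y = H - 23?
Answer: 11*I*√8535/522342 ≈ 0.0019455*I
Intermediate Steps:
y = -73 (y = -50 - 23 = -73)
N = -157/3 (N = (⅓)*(-157) = -157/3 ≈ -52.333)
Q(Y) = -55/153 (Q(Y) = -5 + (-119/(-21) - 157/3/51) = -5 + (-119*(-1/21) - 157/3*1/51) = -5 + (17/3 - 157/153) = -5 + 710/153 = -55/153)
z = 2*I*√8535 (z = √(-30659 + (-73*49 + 96)) = √(-30659 + (-3577 + 96)) = √(-30659 - 3481) = √(-34140) = 2*I*√8535 ≈ 184.77*I)
Q(237)/z = -55*(-I*√8535/17070)/153 = -(-11)*I*√8535/522342 = 11*I*√8535/522342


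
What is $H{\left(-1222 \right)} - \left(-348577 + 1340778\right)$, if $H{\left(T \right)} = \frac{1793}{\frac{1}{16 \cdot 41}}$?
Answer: $184007$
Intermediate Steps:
$H{\left(T \right)} = 1176208$ ($H{\left(T \right)} = \frac{1793}{\frac{1}{656}} = 1793 \frac{1}{\frac{1}{656}} = 1793 \cdot 656 = 1176208$)
$H{\left(-1222 \right)} - \left(-348577 + 1340778\right) = 1176208 - \left(-348577 + 1340778\right) = 1176208 - 992201 = 184007$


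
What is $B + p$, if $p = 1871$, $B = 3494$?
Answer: $5365$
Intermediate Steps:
$B + p = 3494 + 1871 = 5365$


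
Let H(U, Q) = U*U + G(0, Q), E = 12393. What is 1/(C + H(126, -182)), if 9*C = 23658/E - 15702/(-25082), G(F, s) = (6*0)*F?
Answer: 466261839/7402504286771 ≈ 6.2987e-5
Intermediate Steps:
G(F, s) = 0 (G(F, s) = 0*F = 0)
H(U, Q) = U² (H(U, Q) = U*U + 0 = U² + 0 = U²)
C = 131330807/466261839 (C = (23658/12393 - 15702/(-25082))/9 = (23658*(1/12393) - 15702*(-1/25082))/9 = (7886/4131 + 7851/12541)/9 = (⅑)*(131330807/51806871) = 131330807/466261839 ≈ 0.28167)
1/(C + H(126, -182)) = 1/(131330807/466261839 + 126²) = 1/(131330807/466261839 + 15876) = 1/(7402504286771/466261839) = 466261839/7402504286771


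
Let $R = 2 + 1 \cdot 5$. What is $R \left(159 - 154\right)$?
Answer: $35$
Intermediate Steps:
$R = 7$ ($R = 2 + 5 = 7$)
$R \left(159 - 154\right) = 7 \left(159 - 154\right) = 7 \cdot 5 = 35$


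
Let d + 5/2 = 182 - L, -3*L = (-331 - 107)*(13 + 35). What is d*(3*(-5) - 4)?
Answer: 259483/2 ≈ 1.2974e+5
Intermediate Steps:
L = 7008 (L = -(-331 - 107)*(13 + 35)/3 = -(-146)*48 = -1/3*(-21024) = 7008)
d = -13657/2 (d = -5/2 + (182 - 1*7008) = -5/2 + (182 - 7008) = -5/2 - 6826 = -13657/2 ≈ -6828.5)
d*(3*(-5) - 4) = -13657*(3*(-5) - 4)/2 = -13657*(-15 - 4)/2 = -13657/2*(-19) = 259483/2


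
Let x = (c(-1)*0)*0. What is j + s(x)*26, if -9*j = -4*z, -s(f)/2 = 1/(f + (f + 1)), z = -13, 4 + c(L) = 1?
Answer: -520/9 ≈ -57.778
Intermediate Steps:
c(L) = -3 (c(L) = -4 + 1 = -3)
x = 0 (x = -3*0*0 = 0*0 = 0)
s(f) = -2/(1 + 2*f) (s(f) = -2/(f + (f + 1)) = -2/(f + (1 + f)) = -2/(1 + 2*f))
j = -52/9 (j = -(-4)*(-13)/9 = -⅑*52 = -52/9 ≈ -5.7778)
j + s(x)*26 = -52/9 - 2/(1 + 2*0)*26 = -52/9 - 2/(1 + 0)*26 = -52/9 - 2/1*26 = -52/9 - 2*1*26 = -52/9 - 2*26 = -52/9 - 52 = -520/9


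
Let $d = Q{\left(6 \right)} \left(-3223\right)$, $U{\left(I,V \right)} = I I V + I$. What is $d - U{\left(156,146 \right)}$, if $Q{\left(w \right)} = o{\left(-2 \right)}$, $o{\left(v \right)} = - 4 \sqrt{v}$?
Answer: $-3553212 + 12892 i \sqrt{2} \approx -3.5532 \cdot 10^{6} + 18232.0 i$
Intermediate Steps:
$U{\left(I,V \right)} = I + V I^{2}$ ($U{\left(I,V \right)} = I^{2} V + I = V I^{2} + I = I + V I^{2}$)
$Q{\left(w \right)} = - 4 i \sqrt{2}$ ($Q{\left(w \right)} = - 4 \sqrt{-2} = - 4 i \sqrt{2}$)
$d = 12892 i \sqrt{2}$ ($d = - 4 i \sqrt{2} \left(-3223\right) = 12892 i \sqrt{2} \approx 18232.0 i$)
$d - U{\left(156,146 \right)} = 12892 i \sqrt{2} - 156 \left(1 + 156 \cdot 146\right) = 12892 i \sqrt{2} - 156 \left(1 + 22776\right) = 12892 i \sqrt{2} - 156 \cdot 22777 = 12892 i \sqrt{2} - 3553212 = -3553212 + 12892 i \sqrt{2}$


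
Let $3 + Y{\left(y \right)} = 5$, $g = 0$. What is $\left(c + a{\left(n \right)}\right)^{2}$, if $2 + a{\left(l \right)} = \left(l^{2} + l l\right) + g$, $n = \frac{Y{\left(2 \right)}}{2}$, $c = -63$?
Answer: $3969$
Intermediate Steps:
$Y{\left(y \right)} = 2$ ($Y{\left(y \right)} = -3 + 5 = 2$)
$n = 1$ ($n = \frac{2}{2} = 2 \cdot \frac{1}{2} = 1$)
$a{\left(l \right)} = -2 + 2 l^{2}$ ($a{\left(l \right)} = -2 + \left(\left(l^{2} + l l\right) + 0\right) = -2 + \left(\left(l^{2} + l^{2}\right) + 0\right) = -2 + \left(2 l^{2} + 0\right) = -2 + 2 l^{2}$)
$\left(c + a{\left(n \right)}\right)^{2} = \left(-63 - \left(2 - 2 \cdot 1^{2}\right)\right)^{2} = \left(-63 + \left(-2 + 2 \cdot 1\right)\right)^{2} = \left(-63 + \left(-2 + 2\right)\right)^{2} = \left(-63 + 0\right)^{2} = \left(-63\right)^{2} = 3969$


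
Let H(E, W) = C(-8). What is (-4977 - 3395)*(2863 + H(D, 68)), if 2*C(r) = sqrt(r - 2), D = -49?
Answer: -23969036 - 4186*I*sqrt(10) ≈ -2.3969e+7 - 13237.0*I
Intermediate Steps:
C(r) = sqrt(-2 + r)/2 (C(r) = sqrt(r - 2)/2 = sqrt(-2 + r)/2)
H(E, W) = I*sqrt(10)/2 (H(E, W) = sqrt(-2 - 8)/2 = sqrt(-10)/2 = (I*sqrt(10))/2 = I*sqrt(10)/2)
(-4977 - 3395)*(2863 + H(D, 68)) = (-4977 - 3395)*(2863 + I*sqrt(10)/2) = -8372*(2863 + I*sqrt(10)/2) = -23969036 - 4186*I*sqrt(10)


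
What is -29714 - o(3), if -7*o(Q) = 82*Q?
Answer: -207752/7 ≈ -29679.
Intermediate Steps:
o(Q) = -82*Q/7
-29714 - o(3) = -29714 - (-82)*3/7 = -29714 - 1*(-246/7) = -29714 + 246/7 = -207752/7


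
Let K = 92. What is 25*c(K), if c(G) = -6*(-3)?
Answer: 450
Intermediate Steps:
c(G) = 18
25*c(K) = 25*18 = 450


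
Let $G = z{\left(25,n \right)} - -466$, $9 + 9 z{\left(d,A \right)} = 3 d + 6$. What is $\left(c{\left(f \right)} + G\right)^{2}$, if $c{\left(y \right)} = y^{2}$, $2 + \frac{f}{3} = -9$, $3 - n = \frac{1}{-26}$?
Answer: $2442969$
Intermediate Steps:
$n = \frac{79}{26}$ ($n = 3 - \frac{1}{-26} = 3 - - \frac{1}{26} = 3 + \frac{1}{26} = \frac{79}{26} \approx 3.0385$)
$z{\left(d,A \right)} = - \frac{1}{3} + \frac{d}{3}$ ($z{\left(d,A \right)} = -1 + \frac{3 d + 6}{9} = -1 + \frac{6 + 3 d}{9} = -1 + \left(\frac{2}{3} + \frac{d}{3}\right) = - \frac{1}{3} + \frac{d}{3}$)
$f = -33$ ($f = -6 + 3 \left(-9\right) = -6 - 27 = -33$)
$G = 474$ ($G = \left(- \frac{1}{3} + \frac{1}{3} \cdot 25\right) - -466 = \left(- \frac{1}{3} + \frac{25}{3}\right) + 466 = 8 + 466 = 474$)
$\left(c{\left(f \right)} + G\right)^{2} = \left(\left(-33\right)^{2} + 474\right)^{2} = \left(1089 + 474\right)^{2} = 1563^{2} = 2442969$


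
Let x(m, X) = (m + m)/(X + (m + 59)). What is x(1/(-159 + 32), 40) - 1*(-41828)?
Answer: 262930807/6286 ≈ 41828.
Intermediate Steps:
x(m, X) = 2*m/(59 + X + m) (x(m, X) = (2*m)/(X + (59 + m)) = (2*m)/(59 + X + m) = 2*m/(59 + X + m))
x(1/(-159 + 32), 40) - 1*(-41828) = 2/((-159 + 32)*(59 + 40 + 1/(-159 + 32))) - 1*(-41828) = 2/(-127*(59 + 40 + 1/(-127))) + 41828 = 2*(-1/127)/(59 + 40 - 1/127) + 41828 = 2*(-1/127)/(12572/127) + 41828 = 2*(-1/127)*(127/12572) + 41828 = -1/6286 + 41828 = 262930807/6286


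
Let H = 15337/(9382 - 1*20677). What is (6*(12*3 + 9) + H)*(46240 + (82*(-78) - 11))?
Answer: 120865789729/11295 ≈ 1.0701e+7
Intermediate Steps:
H = -15337/11295 (H = 15337/(9382 - 20677) = 15337/(-11295) = 15337*(-1/11295) = -15337/11295 ≈ -1.3579)
(6*(12*3 + 9) + H)*(46240 + (82*(-78) - 11)) = (6*(12*3 + 9) - 15337/11295)*(46240 + (82*(-78) - 11)) = (6*(36 + 9) - 15337/11295)*(46240 + (-6396 - 11)) = (6*45 - 15337/11295)*(46240 - 6407) = (270 - 15337/11295)*39833 = (3034313/11295)*39833 = 120865789729/11295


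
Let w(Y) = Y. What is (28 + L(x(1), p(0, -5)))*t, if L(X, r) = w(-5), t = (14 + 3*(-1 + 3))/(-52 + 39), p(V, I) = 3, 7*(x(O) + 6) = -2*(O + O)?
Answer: -460/13 ≈ -35.385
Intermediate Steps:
x(O) = -6 - 4*O/7 (x(O) = -6 + (-2*(O + O))/7 = -6 + (-4*O)/7 = -6 - 4*O/7)
t = -20/13 (t = (14 + 3*2)/(-13) = (14 + 6)*(-1/13) = 20*(-1/13) = -20/13 ≈ -1.5385)
L(X, r) = -5
(28 + L(x(1), p(0, -5)))*t = (28 - 5)*(-20/13) = 23*(-20/13) = -460/13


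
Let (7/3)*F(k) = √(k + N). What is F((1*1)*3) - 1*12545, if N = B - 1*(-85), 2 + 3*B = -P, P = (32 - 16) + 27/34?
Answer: -12545 + 3*√94486/238 ≈ -12541.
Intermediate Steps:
P = 571/34 (P = 16 + 27*(1/34) = 16 + 27/34 = 571/34 ≈ 16.794)
B = -213/34 (B = -⅔ + (-1*571/34)/3 = -⅔ + (⅓)*(-571/34) = -⅔ - 571/102 = -213/34 ≈ -6.2647)
N = 2677/34 (N = -213/34 - 1*(-85) = -213/34 + 85 = 2677/34 ≈ 78.735)
F(k) = 3*√(2677/34 + k)/7 (F(k) = 3*√(k + 2677/34)/7 = 3*√(2677/34 + k)/7)
F((1*1)*3) - 1*12545 = 3*√(91018 + 1156*((1*1)*3))/238 - 1*12545 = 3*√(91018 + 1156*(1*3))/238 - 12545 = 3*√(91018 + 1156*3)/238 - 12545 = 3*√(91018 + 3468)/238 - 12545 = 3*√94486/238 - 12545 = -12545 + 3*√94486/238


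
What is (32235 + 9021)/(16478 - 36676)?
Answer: -20628/10099 ≈ -2.0426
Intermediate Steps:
(32235 + 9021)/(16478 - 36676) = 41256/(-20198) = 41256*(-1/20198) = -20628/10099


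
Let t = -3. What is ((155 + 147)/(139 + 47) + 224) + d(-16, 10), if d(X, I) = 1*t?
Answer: 20704/93 ≈ 222.62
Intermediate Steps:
d(X, I) = -3 (d(X, I) = 1*(-3) = -3)
((155 + 147)/(139 + 47) + 224) + d(-16, 10) = ((155 + 147)/(139 + 47) + 224) - 3 = (302/186 + 224) - 3 = (302*(1/186) + 224) - 3 = (151/93 + 224) - 3 = 20983/93 - 3 = 20704/93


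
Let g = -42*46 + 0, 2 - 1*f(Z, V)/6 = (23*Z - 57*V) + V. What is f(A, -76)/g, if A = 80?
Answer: 3047/161 ≈ 18.925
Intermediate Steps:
f(Z, V) = 12 - 138*Z + 336*V (f(Z, V) = 12 - 6*((23*Z - 57*V) + V) = 12 - 6*((-57*V + 23*Z) + V) = 12 - 6*(-56*V + 23*Z) = 12 + (-138*Z + 336*V) = 12 - 138*Z + 336*V)
g = -1932 (g = -1932 + 0 = -1932)
f(A, -76)/g = (12 - 138*80 + 336*(-76))/(-1932) = (12 - 11040 - 25536)*(-1/1932) = -36564*(-1/1932) = 3047/161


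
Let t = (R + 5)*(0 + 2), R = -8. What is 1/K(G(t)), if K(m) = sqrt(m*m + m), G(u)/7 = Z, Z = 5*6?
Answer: sqrt(44310)/44310 ≈ 0.0047506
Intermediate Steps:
t = -6 (t = (-8 + 5)*(0 + 2) = -3*2 = -6)
Z = 30
G(u) = 210 (G(u) = 7*30 = 210)
K(m) = sqrt(m + m**2) (K(m) = sqrt(m**2 + m) = sqrt(m + m**2))
1/K(G(t)) = 1/(sqrt(210*(1 + 210))) = 1/(sqrt(210*211)) = 1/(sqrt(44310)) = sqrt(44310)/44310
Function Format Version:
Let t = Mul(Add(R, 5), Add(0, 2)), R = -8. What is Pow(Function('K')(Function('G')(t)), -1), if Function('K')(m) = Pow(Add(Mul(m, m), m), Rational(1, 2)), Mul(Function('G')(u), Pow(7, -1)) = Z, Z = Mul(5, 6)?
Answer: Mul(Rational(1, 44310), Pow(44310, Rational(1, 2))) ≈ 0.0047506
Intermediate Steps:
t = -6 (t = Mul(Add(-8, 5), Add(0, 2)) = Mul(-3, 2) = -6)
Z = 30
Function('G')(u) = 210 (Function('G')(u) = Mul(7, 30) = 210)
Function('K')(m) = Pow(Add(m, Pow(m, 2)), Rational(1, 2)) (Function('K')(m) = Pow(Add(Pow(m, 2), m), Rational(1, 2)) = Pow(Add(m, Pow(m, 2)), Rational(1, 2)))
Pow(Function('K')(Function('G')(t)), -1) = Pow(Pow(Mul(210, Add(1, 210)), Rational(1, 2)), -1) = Pow(Pow(Mul(210, 211), Rational(1, 2)), -1) = Pow(Pow(44310, Rational(1, 2)), -1) = Mul(Rational(1, 44310), Pow(44310, Rational(1, 2)))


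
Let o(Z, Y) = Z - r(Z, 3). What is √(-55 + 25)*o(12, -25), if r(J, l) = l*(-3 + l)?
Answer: 12*I*√30 ≈ 65.727*I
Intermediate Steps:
o(Z, Y) = Z (o(Z, Y) = Z - 3*(-3 + 3) = Z - 3*0 = Z - 1*0 = Z + 0 = Z)
√(-55 + 25)*o(12, -25) = √(-55 + 25)*12 = √(-30)*12 = (I*√30)*12 = 12*I*√30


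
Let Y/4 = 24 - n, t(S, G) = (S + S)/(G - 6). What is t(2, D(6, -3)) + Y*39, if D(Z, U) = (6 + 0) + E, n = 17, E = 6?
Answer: 3278/3 ≈ 1092.7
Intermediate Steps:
D(Z, U) = 12 (D(Z, U) = (6 + 0) + 6 = 6 + 6 = 12)
t(S, G) = 2*S/(-6 + G) (t(S, G) = (2*S)/(-6 + G) = 2*S/(-6 + G))
Y = 28 (Y = 4*(24 - 1*17) = 4*(24 - 17) = 4*7 = 28)
t(2, D(6, -3)) + Y*39 = 2*2/(-6 + 12) + 28*39 = 2*2/6 + 1092 = 2*2*(⅙) + 1092 = ⅔ + 1092 = 3278/3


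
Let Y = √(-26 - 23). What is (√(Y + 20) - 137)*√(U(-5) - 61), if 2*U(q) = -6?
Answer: 8*I*(-137 + √(20 + 7*I)) ≈ -6.1699 - 1059.7*I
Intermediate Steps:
U(q) = -3 (U(q) = (½)*(-6) = -3)
Y = 7*I (Y = √(-49) = 7*I ≈ 7.0*I)
(√(Y + 20) - 137)*√(U(-5) - 61) = (√(7*I + 20) - 137)*√(-3 - 61) = (√(20 + 7*I) - 137)*√(-64) = (-137 + √(20 + 7*I))*(8*I) = 8*I*(-137 + √(20 + 7*I))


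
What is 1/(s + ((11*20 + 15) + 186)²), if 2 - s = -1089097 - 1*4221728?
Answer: 1/5488068 ≈ 1.8221e-7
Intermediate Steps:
s = 5310827 (s = 2 - (-1089097 - 1*4221728) = 2 - (-1089097 - 4221728) = 2 - 1*(-5310825) = 2 + 5310825 = 5310827)
1/(s + ((11*20 + 15) + 186)²) = 1/(5310827 + ((11*20 + 15) + 186)²) = 1/(5310827 + ((220 + 15) + 186)²) = 1/(5310827 + (235 + 186)²) = 1/(5310827 + 421²) = 1/(5310827 + 177241) = 1/5488068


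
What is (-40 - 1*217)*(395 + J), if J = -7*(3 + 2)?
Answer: -92520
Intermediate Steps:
J = -35 (J = -7*5 = -35)
(-40 - 1*217)*(395 + J) = (-40 - 1*217)*(395 - 35) = (-40 - 217)*360 = -257*360 = -92520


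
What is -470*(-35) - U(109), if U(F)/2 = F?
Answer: 16232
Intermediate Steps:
U(F) = 2*F
-470*(-35) - U(109) = -470*(-35) - 2*109 = 16450 - 1*218 = 16450 - 218 = 16232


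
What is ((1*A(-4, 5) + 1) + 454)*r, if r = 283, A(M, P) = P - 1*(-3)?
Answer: 131029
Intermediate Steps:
A(M, P) = 3 + P (A(M, P) = P + 3 = 3 + P)
((1*A(-4, 5) + 1) + 454)*r = ((1*(3 + 5) + 1) + 454)*283 = ((1*8 + 1) + 454)*283 = ((8 + 1) + 454)*283 = (9 + 454)*283 = 463*283 = 131029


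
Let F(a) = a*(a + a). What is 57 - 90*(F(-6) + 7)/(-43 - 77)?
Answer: 465/4 ≈ 116.25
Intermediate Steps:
F(a) = 2*a² (F(a) = a*(2*a) = 2*a²)
57 - 90*(F(-6) + 7)/(-43 - 77) = 57 - 90*(2*(-6)² + 7)/(-43 - 77) = 57 - 90*(2*36 + 7)/(-120) = 57 - 90*(72 + 7)*(-1)/120 = 57 - 7110*(-1)/120 = 57 - 90*(-79/120) = 57 + 237/4 = 465/4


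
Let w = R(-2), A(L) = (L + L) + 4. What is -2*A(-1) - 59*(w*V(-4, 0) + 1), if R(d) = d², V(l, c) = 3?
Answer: -771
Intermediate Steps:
A(L) = 4 + 2*L (A(L) = 2*L + 4 = 4 + 2*L)
w = 4 (w = (-2)² = 4)
-2*A(-1) - 59*(w*V(-4, 0) + 1) = -2*(4 + 2*(-1)) - 59*(4*3 + 1) = -2*(4 - 2) - 59*(12 + 1) = -2*2 - 59*13 = -4 - 767 = -771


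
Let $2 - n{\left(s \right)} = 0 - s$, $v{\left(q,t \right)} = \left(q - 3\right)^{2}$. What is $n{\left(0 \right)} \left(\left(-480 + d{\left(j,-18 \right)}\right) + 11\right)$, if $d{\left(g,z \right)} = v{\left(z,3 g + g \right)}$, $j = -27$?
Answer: $-56$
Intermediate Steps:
$v{\left(q,t \right)} = \left(-3 + q\right)^{2}$ ($v{\left(q,t \right)} = \left(q - 3\right)^{2} = \left(-3 + q\right)^{2}$)
$d{\left(g,z \right)} = \left(-3 + z\right)^{2}$
$n{\left(s \right)} = 2 + s$ ($n{\left(s \right)} = 2 - \left(0 - s\right) = 2 - - s = 2 + s$)
$n{\left(0 \right)} \left(\left(-480 + d{\left(j,-18 \right)}\right) + 11\right) = \left(2 + 0\right) \left(\left(-480 + \left(-3 - 18\right)^{2}\right) + 11\right) = 2 \left(\left(-480 + \left(-21\right)^{2}\right) + 11\right) = 2 \left(\left(-480 + 441\right) + 11\right) = 2 \left(-39 + 11\right) = 2 \left(-28\right) = -56$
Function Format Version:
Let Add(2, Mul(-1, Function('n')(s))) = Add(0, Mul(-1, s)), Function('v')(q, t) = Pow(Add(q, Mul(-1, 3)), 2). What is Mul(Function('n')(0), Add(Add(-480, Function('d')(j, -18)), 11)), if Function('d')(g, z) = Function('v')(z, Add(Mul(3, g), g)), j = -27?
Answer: -56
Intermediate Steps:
Function('v')(q, t) = Pow(Add(-3, q), 2) (Function('v')(q, t) = Pow(Add(q, -3), 2) = Pow(Add(-3, q), 2))
Function('d')(g, z) = Pow(Add(-3, z), 2)
Function('n')(s) = Add(2, s) (Function('n')(s) = Add(2, Mul(-1, Add(0, Mul(-1, s)))) = Add(2, Mul(-1, Mul(-1, s))) = Add(2, s))
Mul(Function('n')(0), Add(Add(-480, Function('d')(j, -18)), 11)) = Mul(Add(2, 0), Add(Add(-480, Pow(Add(-3, -18), 2)), 11)) = Mul(2, Add(Add(-480, Pow(-21, 2)), 11)) = Mul(2, Add(Add(-480, 441), 11)) = Mul(2, Add(-39, 11)) = Mul(2, -28) = -56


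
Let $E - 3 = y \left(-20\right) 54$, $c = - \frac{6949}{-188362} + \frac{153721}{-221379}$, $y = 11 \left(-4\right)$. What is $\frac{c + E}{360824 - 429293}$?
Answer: $- \frac{1981652751070223}{2855115615935862} \approx -0.69407$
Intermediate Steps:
$y = -44$
$c = - \frac{27416832331}{41699391198}$ ($c = \left(-6949\right) \left(- \frac{1}{188362}\right) + 153721 \left(- \frac{1}{221379}\right) = \frac{6949}{188362} - \frac{153721}{221379} = - \frac{27416832331}{41699391198} \approx -0.65749$)
$E = 47523$ ($E = 3 + \left(-44\right) \left(-20\right) 54 = 3 + 880 \cdot 54 = 3 + 47520 = 47523$)
$\frac{c + E}{360824 - 429293} = \frac{- \frac{27416832331}{41699391198} + 47523}{360824 - 429293} = \frac{1981652751070223}{41699391198 \left(-68469\right)} = \frac{1981652751070223}{41699391198} \left(- \frac{1}{68469}\right) = - \frac{1981652751070223}{2855115615935862}$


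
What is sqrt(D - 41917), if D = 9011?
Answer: I*sqrt(32906) ≈ 181.4*I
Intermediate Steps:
sqrt(D - 41917) = sqrt(9011 - 41917) = sqrt(-32906) = I*sqrt(32906)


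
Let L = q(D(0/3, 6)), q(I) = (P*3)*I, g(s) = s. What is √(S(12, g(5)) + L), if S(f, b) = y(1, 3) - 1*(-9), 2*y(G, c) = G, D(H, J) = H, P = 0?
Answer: √38/2 ≈ 3.0822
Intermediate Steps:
y(G, c) = G/2
q(I) = 0 (q(I) = (0*3)*I = 0*I = 0)
S(f, b) = 19/2 (S(f, b) = (½)*1 - 1*(-9) = ½ + 9 = 19/2)
L = 0
√(S(12, g(5)) + L) = √(19/2 + 0) = √(19/2) = √38/2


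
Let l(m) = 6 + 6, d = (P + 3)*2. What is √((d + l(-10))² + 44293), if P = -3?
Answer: √44437 ≈ 210.80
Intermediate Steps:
d = 0 (d = (-3 + 3)*2 = 0*2 = 0)
l(m) = 12
√((d + l(-10))² + 44293) = √((0 + 12)² + 44293) = √(12² + 44293) = √(144 + 44293) = √44437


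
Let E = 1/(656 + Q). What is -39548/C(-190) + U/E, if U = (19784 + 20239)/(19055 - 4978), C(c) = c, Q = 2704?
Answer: 1864814314/191045 ≈ 9761.1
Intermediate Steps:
E = 1/3360 (E = 1/(656 + 2704) = 1/3360 ≈ 0.00029762)
U = 40023/14077 ≈ 2.8431
-39548/C(-190) + U/E = -39548/(-190) + 40023/(14077*(1/3360)) = -39548*(-1/190) + (40023/14077)*3360 = 19774/95 + 19211040/2011 = 1864814314/191045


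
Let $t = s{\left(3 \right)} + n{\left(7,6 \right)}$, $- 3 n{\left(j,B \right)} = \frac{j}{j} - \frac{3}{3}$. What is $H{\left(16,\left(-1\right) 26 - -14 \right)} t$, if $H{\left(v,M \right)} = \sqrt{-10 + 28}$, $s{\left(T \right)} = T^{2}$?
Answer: $27 \sqrt{2} \approx 38.184$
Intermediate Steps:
$n{\left(j,B \right)} = 0$ ($n{\left(j,B \right)} = - \frac{\frac{j}{j} - \frac{3}{3}}{3} = - \frac{1 - 1}{3} = \left(- \frac{1}{3}\right) 0 = 0$)
$H{\left(v,M \right)} = 3 \sqrt{2}$ ($H{\left(v,M \right)} = \sqrt{18} = 3 \sqrt{2}$)
$t = 9$ ($t = 3^{2} + 0 = 9 + 0 = 9$)
$H{\left(16,\left(-1\right) 26 - -14 \right)} t = 3 \sqrt{2} \cdot 9 = 27 \sqrt{2}$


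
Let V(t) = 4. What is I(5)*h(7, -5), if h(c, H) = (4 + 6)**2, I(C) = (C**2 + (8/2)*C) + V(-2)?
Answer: 4900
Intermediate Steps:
I(C) = 4 + C**2 + 4*C (I(C) = (C**2 + (8/2)*C) + 4 = (C**2 + (8*(1/2))*C) + 4 = (C**2 + 4*C) + 4 = 4 + C**2 + 4*C)
h(c, H) = 100 (h(c, H) = 10**2 = 100)
I(5)*h(7, -5) = (4 + 5**2 + 4*5)*100 = (4 + 25 + 20)*100 = 49*100 = 4900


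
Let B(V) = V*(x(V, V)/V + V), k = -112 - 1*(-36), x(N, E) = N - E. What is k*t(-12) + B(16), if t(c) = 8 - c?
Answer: -1264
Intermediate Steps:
k = -76 (k = -112 + 36 = -76)
B(V) = V² (B(V) = V*((V - V)/V + V) = V*(0/V + V) = V*(0 + V) = V*V = V²)
k*t(-12) + B(16) = -76*(8 - 1*(-12)) + 16² = -76*(8 + 12) + 256 = -76*20 + 256 = -1520 + 256 = -1264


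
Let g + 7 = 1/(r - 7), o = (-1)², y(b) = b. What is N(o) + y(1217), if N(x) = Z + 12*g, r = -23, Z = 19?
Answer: 5758/5 ≈ 1151.6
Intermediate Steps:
o = 1
g = -211/30 (g = -7 + 1/(-23 - 7) = -7 + 1/(-30) = -7 - 1/30 = -211/30 ≈ -7.0333)
N(x) = -327/5 (N(x) = 19 + 12*(-211/30) = 19 - 422/5 = -327/5)
N(o) + y(1217) = -327/5 + 1217 = 5758/5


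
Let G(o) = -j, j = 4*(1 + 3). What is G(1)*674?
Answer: -10784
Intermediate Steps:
j = 16 (j = 4*4 = 16)
G(o) = -16 (G(o) = -1*16 = -16)
G(1)*674 = -16*674 = -10784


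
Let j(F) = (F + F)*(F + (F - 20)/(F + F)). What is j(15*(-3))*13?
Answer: 51805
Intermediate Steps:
j(F) = 2*F*(F + (-20 + F)/(2*F)) (j(F) = (2*F)*(F + (-20 + F)/((2*F))) = (2*F)*(F + (-20 + F)*(1/(2*F))) = (2*F)*(F + (-20 + F)/(2*F)) = 2*F*(F + (-20 + F)/(2*F)))
j(15*(-3))*13 = (-20 + 15*(-3) + 2*(15*(-3))²)*13 = (-20 - 45 + 2*(-45)²)*13 = (-20 - 45 + 2*2025)*13 = (-20 - 45 + 4050)*13 = 3985*13 = 51805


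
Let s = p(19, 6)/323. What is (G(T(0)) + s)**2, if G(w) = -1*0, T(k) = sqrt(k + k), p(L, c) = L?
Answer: 1/289 ≈ 0.0034602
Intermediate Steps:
T(k) = sqrt(2)*sqrt(k) (T(k) = sqrt(2*k) = sqrt(2)*sqrt(k))
G(w) = 0
s = 1/17 (s = 19/323 = 19*(1/323) = 1/17 ≈ 0.058824)
(G(T(0)) + s)**2 = (0 + 1/17)**2 = (1/17)**2 = 1/289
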